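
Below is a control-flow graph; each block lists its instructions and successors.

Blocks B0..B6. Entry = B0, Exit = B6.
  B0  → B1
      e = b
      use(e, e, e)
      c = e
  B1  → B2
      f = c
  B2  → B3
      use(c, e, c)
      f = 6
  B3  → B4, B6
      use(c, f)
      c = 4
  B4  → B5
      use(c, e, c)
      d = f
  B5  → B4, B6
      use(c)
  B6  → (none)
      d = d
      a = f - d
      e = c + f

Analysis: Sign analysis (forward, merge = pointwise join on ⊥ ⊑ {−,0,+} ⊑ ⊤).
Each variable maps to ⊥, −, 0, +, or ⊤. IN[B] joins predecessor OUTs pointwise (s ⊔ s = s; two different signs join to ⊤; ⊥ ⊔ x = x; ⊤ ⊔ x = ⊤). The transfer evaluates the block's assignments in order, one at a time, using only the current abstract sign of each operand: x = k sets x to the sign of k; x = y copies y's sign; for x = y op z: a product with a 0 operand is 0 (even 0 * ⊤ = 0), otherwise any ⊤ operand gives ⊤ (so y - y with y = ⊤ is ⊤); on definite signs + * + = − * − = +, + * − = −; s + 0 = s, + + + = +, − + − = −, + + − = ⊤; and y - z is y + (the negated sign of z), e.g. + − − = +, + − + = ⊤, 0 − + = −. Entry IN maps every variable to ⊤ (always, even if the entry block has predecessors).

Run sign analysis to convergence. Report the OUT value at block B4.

Fixpoint table:
  B0: | IN=(all ⊤) | OUT=(all ⊤)
  B1: | IN=(all ⊤) | OUT=(all ⊤)
  B2: | IN=(all ⊤) | OUT={f:+; rest ⊤}
  B3: | IN={f:+; rest ⊤} | OUT={c:+, f:+; rest ⊤}
  B4: | IN={c:+, f:+; rest ⊤} | OUT={c:+, d:+, f:+; rest ⊤}
  B5: | IN={c:+, d:+, f:+; rest ⊤} | OUT={c:+, d:+, f:+; rest ⊤}
  B6: | IN={c:+, f:+; rest ⊤} | OUT={c:+, e:+, f:+; rest ⊤}

Merge at B4: IN[B4] = OUT[B3] ⊔ OUT[B5] = {a: ⊤, b: ⊤, c: +, d: ⊤, e: ⊤, f: +}
Applying B4's transfer function to that IN value gives OUT[B4] (row B4 above).

Answer: {a: ⊤, b: ⊤, c: +, d: +, e: ⊤, f: +}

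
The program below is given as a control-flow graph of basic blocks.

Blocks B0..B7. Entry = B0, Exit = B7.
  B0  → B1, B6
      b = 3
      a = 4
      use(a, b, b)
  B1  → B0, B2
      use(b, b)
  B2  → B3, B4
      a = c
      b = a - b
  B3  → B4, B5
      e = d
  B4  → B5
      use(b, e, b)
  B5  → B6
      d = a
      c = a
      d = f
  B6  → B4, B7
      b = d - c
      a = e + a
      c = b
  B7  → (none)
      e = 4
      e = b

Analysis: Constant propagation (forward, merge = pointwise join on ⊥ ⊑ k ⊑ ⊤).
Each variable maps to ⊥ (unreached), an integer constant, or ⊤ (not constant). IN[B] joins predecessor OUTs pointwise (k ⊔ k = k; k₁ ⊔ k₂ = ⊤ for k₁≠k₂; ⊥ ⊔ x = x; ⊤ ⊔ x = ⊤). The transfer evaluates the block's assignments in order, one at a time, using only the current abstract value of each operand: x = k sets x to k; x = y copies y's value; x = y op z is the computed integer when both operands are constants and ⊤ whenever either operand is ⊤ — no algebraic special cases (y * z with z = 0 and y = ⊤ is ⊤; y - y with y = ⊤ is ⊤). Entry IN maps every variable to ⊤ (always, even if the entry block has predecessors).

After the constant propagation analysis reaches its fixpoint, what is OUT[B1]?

Converged values:
  B0:  IN=(all ⊤)  OUT={a:4, b:3; rest ⊤}
  B1:  IN={a:4, b:3; rest ⊤}  OUT={a:4, b:3; rest ⊤}
  B2:  IN={a:4, b:3; rest ⊤}  OUT=(all ⊤)
  B3:  IN=(all ⊤)  OUT=(all ⊤)
  B4:  IN=(all ⊤)  OUT=(all ⊤)
  B5:  IN=(all ⊤)  OUT=(all ⊤)
  B6:  IN=(all ⊤)  OUT=(all ⊤)
  B7:  IN=(all ⊤)  OUT=(all ⊤)

Merge at B1: IN[B1] = OUT[B0] = {a: 4, b: 3, c: ⊤, d: ⊤, e: ⊤, f: ⊤}
Applying B1's transfer function to that IN value gives OUT[B1] (row B1 above).

Answer: {a: 4, b: 3, c: ⊤, d: ⊤, e: ⊤, f: ⊤}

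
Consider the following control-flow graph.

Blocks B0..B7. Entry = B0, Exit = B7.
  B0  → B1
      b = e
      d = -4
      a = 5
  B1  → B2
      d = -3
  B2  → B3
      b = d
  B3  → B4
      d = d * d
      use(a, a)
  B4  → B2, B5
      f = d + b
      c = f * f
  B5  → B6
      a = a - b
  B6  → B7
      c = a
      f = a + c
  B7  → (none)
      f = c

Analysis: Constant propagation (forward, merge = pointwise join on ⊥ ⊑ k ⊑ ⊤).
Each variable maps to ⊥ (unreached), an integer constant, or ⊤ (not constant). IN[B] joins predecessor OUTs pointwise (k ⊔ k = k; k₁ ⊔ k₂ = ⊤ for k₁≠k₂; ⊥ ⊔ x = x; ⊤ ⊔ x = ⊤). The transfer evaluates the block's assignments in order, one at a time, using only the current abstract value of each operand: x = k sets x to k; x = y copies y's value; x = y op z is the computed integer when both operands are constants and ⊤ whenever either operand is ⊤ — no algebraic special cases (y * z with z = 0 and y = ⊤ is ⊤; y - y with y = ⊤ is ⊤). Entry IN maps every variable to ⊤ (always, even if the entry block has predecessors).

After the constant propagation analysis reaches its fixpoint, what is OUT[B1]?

Answer: {a: 5, b: ⊤, c: ⊤, d: -3, e: ⊤, f: ⊤}

Working:
Fixpoint table:
  B0:  IN=(all ⊤)  OUT={a:5, d:-4; rest ⊤}
  B1:  IN={a:5, d:-4; rest ⊤}  OUT={a:5, d:-3; rest ⊤}
  B2:  IN={a:5; rest ⊤}  OUT={a:5; rest ⊤}
  B3:  IN={a:5; rest ⊤}  OUT={a:5; rest ⊤}
  B4:  IN={a:5; rest ⊤}  OUT={a:5; rest ⊤}
  B5:  IN={a:5; rest ⊤}  OUT=(all ⊤)
  B6:  IN=(all ⊤)  OUT=(all ⊤)
  B7:  IN=(all ⊤)  OUT=(all ⊤)

Merge at B1: IN[B1] = OUT[B0] = {a: 5, b: ⊤, c: ⊤, d: -4, e: ⊤, f: ⊤}
Applying B1's transfer function to that IN value gives OUT[B1] (row B1 above).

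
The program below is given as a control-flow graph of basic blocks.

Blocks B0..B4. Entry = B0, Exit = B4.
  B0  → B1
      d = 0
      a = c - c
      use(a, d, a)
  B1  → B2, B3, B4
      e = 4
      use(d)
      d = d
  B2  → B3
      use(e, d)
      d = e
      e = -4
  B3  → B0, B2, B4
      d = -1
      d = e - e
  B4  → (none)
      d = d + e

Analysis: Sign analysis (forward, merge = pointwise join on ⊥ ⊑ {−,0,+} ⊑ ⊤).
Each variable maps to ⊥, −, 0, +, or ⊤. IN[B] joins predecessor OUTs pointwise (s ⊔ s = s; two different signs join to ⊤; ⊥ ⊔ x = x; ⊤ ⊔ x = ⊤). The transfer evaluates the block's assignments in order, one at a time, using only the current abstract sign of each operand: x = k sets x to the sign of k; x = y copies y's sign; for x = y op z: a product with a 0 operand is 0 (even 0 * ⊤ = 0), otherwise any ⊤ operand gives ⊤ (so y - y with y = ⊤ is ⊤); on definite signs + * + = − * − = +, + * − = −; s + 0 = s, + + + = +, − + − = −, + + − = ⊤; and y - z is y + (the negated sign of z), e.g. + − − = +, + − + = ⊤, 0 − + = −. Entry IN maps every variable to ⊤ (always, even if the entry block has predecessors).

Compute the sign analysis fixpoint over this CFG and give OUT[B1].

Converged values:
  B0:   IN=(all ⊤)   OUT={d:0; rest ⊤}
  B1:   IN={d:0; rest ⊤}   OUT={d:0, e:+; rest ⊤}
  B2:   IN=(all ⊤)   OUT={e:-; rest ⊤}
  B3:   IN=(all ⊤)   OUT=(all ⊤)
  B4:   IN=(all ⊤)   OUT=(all ⊤)

Merge at B1: IN[B1] = OUT[B0] = {a: ⊤, b: ⊤, c: ⊤, d: 0, e: ⊤, f: ⊤}
Applying B1's transfer function to that IN value gives OUT[B1] (row B1 above).

Answer: {a: ⊤, b: ⊤, c: ⊤, d: 0, e: +, f: ⊤}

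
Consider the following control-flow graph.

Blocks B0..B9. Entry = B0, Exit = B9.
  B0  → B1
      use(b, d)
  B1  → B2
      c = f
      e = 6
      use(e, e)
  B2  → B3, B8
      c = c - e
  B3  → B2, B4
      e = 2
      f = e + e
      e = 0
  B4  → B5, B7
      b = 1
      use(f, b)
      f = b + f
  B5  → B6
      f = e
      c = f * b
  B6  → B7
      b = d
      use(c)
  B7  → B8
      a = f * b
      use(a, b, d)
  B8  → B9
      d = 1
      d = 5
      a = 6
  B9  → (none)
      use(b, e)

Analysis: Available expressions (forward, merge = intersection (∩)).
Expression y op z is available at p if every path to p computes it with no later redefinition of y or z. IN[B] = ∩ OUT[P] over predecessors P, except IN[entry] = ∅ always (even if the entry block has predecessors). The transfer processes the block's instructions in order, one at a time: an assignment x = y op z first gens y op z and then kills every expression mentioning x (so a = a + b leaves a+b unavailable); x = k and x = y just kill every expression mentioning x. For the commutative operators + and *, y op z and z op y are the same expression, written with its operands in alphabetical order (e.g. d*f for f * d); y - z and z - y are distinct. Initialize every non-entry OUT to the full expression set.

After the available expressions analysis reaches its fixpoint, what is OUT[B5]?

Per-block solution:
  B0: | IN={} | OUT={}
  B1: | IN={} | OUT={}
  B2: | IN={} | OUT={}
  B3: | IN={} | OUT={}
  B4: | IN={} | OUT={}
  B5: | IN={} | OUT={b*f}
  B6: | IN={b*f} | OUT={}
  B7: | IN={} | OUT={b*f}
  B8: | IN={} | OUT={}
  B9: | IN={} | OUT={}

Merge at B5: IN[B5] = OUT[B4] = {}
Applying B5's transfer function to that IN value gives OUT[B5] (row B5 above).

Answer: {b*f}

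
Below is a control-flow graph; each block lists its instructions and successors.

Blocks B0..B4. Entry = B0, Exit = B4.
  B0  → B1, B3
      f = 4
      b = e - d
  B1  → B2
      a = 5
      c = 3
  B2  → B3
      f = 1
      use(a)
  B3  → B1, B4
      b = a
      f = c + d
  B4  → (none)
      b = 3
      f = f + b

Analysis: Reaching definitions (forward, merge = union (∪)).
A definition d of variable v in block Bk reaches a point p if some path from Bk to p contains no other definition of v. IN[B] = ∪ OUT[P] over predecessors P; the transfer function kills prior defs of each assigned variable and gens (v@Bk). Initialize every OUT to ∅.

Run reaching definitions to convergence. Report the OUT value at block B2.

Fixpoint table:
  B0:  IN={}  OUT={b@B0, f@B0}
  B1:  IN={a@B1, b@B0, b@B3, c@B1, f@B0, f@B3}  OUT={a@B1, b@B0, b@B3, c@B1, f@B0, f@B3}
  B2:  IN={a@B1, b@B0, b@B3, c@B1, f@B0, f@B3}  OUT={a@B1, b@B0, b@B3, c@B1, f@B2}
  B3:  IN={a@B1, b@B0, b@B3, c@B1, f@B0, f@B2}  OUT={a@B1, b@B3, c@B1, f@B3}
  B4:  IN={a@B1, b@B3, c@B1, f@B3}  OUT={a@B1, b@B4, c@B1, f@B4}

Merge at B2: IN[B2] = OUT[B1] = {a@B1, b@B0, b@B3, c@B1, f@B0, f@B3}
Applying B2's transfer function to that IN value gives OUT[B2] (row B2 above).

Answer: {a@B1, b@B0, b@B3, c@B1, f@B2}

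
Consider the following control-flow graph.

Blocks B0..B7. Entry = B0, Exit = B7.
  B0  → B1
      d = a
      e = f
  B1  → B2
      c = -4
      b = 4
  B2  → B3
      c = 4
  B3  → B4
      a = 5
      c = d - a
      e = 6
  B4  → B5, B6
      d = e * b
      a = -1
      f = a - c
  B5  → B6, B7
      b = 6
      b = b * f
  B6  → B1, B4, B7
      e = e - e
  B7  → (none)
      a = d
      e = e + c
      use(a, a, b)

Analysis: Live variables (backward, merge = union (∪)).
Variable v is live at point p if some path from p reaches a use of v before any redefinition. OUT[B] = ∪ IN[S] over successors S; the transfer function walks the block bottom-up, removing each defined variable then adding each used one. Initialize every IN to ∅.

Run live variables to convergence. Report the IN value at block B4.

Answer: {b, c, e}

Working:
Fixpoint table:
  B0: | IN={a, f} | OUT={d}
  B1: | IN={d} | OUT={b, d}
  B2: | IN={b, d} | OUT={b, d}
  B3: | IN={b, d} | OUT={b, c, e}
  B4: | IN={b, c, e} | OUT={b, c, d, e, f}
  B5: | IN={c, d, e, f} | OUT={b, c, d, e}
  B6: | IN={b, c, d, e} | OUT={b, c, d, e}
  B7: | IN={b, c, d, e} | OUT={}

Merge at B4: OUT[B4] = IN[B5] ⊔ IN[B6] = {b, c, d, e, f}
Applying B4's transfer function to that OUT value gives IN[B4] (row B4 above).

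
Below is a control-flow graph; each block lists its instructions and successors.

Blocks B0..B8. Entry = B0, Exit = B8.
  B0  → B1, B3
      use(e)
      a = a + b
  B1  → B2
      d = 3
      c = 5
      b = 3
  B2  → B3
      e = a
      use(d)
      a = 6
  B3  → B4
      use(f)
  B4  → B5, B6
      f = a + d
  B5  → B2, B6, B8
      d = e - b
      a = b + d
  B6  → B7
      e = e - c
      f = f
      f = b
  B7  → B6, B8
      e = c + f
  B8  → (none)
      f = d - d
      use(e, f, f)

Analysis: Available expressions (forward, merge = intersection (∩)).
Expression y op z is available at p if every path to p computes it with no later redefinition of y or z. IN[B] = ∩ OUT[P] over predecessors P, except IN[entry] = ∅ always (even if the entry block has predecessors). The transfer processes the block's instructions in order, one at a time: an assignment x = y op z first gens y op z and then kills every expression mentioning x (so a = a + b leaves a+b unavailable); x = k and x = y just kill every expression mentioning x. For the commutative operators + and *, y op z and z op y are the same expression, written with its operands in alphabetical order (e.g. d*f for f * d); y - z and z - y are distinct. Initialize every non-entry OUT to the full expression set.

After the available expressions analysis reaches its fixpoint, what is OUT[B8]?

Converged values:
  B0:   IN={}   OUT={}
  B1:   IN={}   OUT={}
  B2:   IN={}   OUT={}
  B3:   IN={}   OUT={}
  B4:   IN={}   OUT={a+d}
  B5:   IN={a+d}   OUT={b+d, e-b}
  B6:   IN={}   OUT={}
  B7:   IN={}   OUT={c+f}
  B8:   IN={}   OUT={d-d}

Merge at B8: IN[B8] = OUT[B5] ∩ OUT[B7] = {}
Applying B8's transfer function to that IN value gives OUT[B8] (row B8 above).

Answer: {d-d}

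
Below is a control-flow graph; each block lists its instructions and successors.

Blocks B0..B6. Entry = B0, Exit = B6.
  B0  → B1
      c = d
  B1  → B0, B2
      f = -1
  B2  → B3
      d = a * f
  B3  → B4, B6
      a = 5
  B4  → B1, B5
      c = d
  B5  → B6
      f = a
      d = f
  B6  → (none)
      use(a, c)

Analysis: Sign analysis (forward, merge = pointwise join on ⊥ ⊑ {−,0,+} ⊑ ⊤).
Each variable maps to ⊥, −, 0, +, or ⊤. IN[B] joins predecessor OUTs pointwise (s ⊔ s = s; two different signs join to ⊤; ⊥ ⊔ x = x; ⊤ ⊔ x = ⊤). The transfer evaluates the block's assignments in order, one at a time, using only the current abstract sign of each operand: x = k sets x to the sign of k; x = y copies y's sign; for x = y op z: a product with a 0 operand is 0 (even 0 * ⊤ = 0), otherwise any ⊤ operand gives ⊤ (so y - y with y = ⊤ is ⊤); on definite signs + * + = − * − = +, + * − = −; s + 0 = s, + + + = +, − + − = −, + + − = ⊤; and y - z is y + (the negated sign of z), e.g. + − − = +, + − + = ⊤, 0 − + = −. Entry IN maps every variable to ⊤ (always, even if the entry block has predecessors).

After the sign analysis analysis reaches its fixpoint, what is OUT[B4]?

Fixpoint table:
  B0: | IN=(all ⊤) | OUT=(all ⊤)
  B1: | IN=(all ⊤) | OUT={f:-; rest ⊤}
  B2: | IN={f:-; rest ⊤} | OUT={f:-; rest ⊤}
  B3: | IN={f:-; rest ⊤} | OUT={a:+, f:-; rest ⊤}
  B4: | IN={a:+, f:-; rest ⊤} | OUT={a:+, f:-; rest ⊤}
  B5: | IN={a:+, f:-; rest ⊤} | OUT={a:+, d:+, f:+; rest ⊤}
  B6: | IN={a:+; rest ⊤} | OUT={a:+; rest ⊤}

Merge at B4: IN[B4] = OUT[B3] = {a: +, b: ⊤, c: ⊤, d: ⊤, e: ⊤, f: -}
Applying B4's transfer function to that IN value gives OUT[B4] (row B4 above).

Answer: {a: +, b: ⊤, c: ⊤, d: ⊤, e: ⊤, f: -}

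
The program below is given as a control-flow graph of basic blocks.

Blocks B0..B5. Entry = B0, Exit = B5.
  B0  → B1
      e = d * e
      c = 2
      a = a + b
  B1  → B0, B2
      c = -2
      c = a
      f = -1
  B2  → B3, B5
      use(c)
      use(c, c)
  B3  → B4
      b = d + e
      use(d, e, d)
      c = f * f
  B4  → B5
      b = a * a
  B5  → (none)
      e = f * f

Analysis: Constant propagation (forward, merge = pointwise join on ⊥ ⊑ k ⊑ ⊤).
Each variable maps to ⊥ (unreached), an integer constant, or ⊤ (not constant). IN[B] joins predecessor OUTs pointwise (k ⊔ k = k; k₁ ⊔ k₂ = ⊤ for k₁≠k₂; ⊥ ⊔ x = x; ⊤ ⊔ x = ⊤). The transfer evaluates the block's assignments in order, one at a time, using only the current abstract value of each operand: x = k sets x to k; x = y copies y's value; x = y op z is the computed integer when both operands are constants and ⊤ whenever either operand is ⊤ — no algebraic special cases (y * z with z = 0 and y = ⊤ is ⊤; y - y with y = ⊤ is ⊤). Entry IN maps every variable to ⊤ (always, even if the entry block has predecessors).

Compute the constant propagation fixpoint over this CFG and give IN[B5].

Answer: {a: ⊤, b: ⊤, c: ⊤, d: ⊤, e: ⊤, f: -1}

Trace:
Fixpoint table:
  B0:   IN=(all ⊤)   OUT={c:2; rest ⊤}
  B1:   IN={c:2; rest ⊤}   OUT={f:-1; rest ⊤}
  B2:   IN={f:-1; rest ⊤}   OUT={f:-1; rest ⊤}
  B3:   IN={f:-1; rest ⊤}   OUT={c:1, f:-1; rest ⊤}
  B4:   IN={c:1, f:-1; rest ⊤}   OUT={c:1, f:-1; rest ⊤}
  B5:   IN={f:-1; rest ⊤}   OUT={e:1, f:-1; rest ⊤}

Merge at B5: IN[B5] = OUT[B2] ⊔ OUT[B4] = {a: ⊤, b: ⊤, c: ⊤, d: ⊤, e: ⊤, f: -1}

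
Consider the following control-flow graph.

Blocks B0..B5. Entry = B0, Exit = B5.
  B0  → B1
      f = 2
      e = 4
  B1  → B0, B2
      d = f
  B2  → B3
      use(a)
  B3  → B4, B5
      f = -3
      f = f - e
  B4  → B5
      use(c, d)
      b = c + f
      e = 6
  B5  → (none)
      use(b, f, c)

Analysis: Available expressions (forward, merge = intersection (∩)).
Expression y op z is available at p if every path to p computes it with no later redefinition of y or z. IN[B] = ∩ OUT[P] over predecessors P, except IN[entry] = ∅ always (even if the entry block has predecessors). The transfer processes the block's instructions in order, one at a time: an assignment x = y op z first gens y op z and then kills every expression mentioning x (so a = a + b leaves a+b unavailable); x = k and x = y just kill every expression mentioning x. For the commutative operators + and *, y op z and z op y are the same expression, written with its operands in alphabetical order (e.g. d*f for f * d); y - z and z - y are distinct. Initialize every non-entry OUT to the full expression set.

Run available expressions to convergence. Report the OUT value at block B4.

Answer: {c+f}

Derivation:
Converged values:
  B0:   IN={}   OUT={}
  B1:   IN={}   OUT={}
  B2:   IN={}   OUT={}
  B3:   IN={}   OUT={}
  B4:   IN={}   OUT={c+f}
  B5:   IN={}   OUT={}

Merge at B4: IN[B4] = OUT[B3] = {}
Applying B4's transfer function to that IN value gives OUT[B4] (row B4 above).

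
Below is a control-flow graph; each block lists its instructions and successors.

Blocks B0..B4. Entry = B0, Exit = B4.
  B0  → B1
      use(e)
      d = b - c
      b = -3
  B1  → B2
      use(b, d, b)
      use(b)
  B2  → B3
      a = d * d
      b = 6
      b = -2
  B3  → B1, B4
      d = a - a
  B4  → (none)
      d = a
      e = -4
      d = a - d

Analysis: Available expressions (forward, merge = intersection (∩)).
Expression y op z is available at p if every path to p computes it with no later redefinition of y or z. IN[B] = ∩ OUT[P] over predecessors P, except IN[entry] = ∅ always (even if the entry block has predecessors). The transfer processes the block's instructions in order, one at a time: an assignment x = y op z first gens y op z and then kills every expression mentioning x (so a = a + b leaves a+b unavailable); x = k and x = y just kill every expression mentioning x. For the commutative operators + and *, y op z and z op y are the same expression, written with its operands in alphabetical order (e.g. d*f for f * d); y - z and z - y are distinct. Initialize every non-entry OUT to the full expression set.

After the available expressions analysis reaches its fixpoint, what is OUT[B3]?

Fixpoint table:
  B0:   IN={}   OUT={}
  B1:   IN={}   OUT={}
  B2:   IN={}   OUT={d*d}
  B3:   IN={d*d}   OUT={a-a}
  B4:   IN={a-a}   OUT={a-a}

Merge at B3: IN[B3] = OUT[B2] = {d*d}
Applying B3's transfer function to that IN value gives OUT[B3] (row B3 above).

Answer: {a-a}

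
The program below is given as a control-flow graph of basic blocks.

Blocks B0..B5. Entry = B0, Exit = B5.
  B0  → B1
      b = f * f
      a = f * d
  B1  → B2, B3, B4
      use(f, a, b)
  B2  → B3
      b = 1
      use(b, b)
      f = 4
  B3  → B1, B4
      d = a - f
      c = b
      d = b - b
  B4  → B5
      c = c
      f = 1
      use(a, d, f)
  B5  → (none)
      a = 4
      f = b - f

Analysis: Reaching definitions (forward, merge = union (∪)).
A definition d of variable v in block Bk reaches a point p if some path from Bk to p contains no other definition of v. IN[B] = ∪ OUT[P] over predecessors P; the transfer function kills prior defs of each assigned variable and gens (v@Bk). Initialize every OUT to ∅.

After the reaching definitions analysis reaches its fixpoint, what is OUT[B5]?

Answer: {a@B5, b@B0, b@B2, c@B4, d@B3, f@B5}

Working:
Converged values:
  B0:  IN={}  OUT={a@B0, b@B0}
  B1:  IN={a@B0, b@B0, b@B2, c@B3, d@B3, f@B2}  OUT={a@B0, b@B0, b@B2, c@B3, d@B3, f@B2}
  B2:  IN={a@B0, b@B0, b@B2, c@B3, d@B3, f@B2}  OUT={a@B0, b@B2, c@B3, d@B3, f@B2}
  B3:  IN={a@B0, b@B0, b@B2, c@B3, d@B3, f@B2}  OUT={a@B0, b@B0, b@B2, c@B3, d@B3, f@B2}
  B4:  IN={a@B0, b@B0, b@B2, c@B3, d@B3, f@B2}  OUT={a@B0, b@B0, b@B2, c@B4, d@B3, f@B4}
  B5:  IN={a@B0, b@B0, b@B2, c@B4, d@B3, f@B4}  OUT={a@B5, b@B0, b@B2, c@B4, d@B3, f@B5}

Merge at B5: IN[B5] = OUT[B4] = {a@B0, b@B0, b@B2, c@B4, d@B3, f@B4}
Applying B5's transfer function to that IN value gives OUT[B5] (row B5 above).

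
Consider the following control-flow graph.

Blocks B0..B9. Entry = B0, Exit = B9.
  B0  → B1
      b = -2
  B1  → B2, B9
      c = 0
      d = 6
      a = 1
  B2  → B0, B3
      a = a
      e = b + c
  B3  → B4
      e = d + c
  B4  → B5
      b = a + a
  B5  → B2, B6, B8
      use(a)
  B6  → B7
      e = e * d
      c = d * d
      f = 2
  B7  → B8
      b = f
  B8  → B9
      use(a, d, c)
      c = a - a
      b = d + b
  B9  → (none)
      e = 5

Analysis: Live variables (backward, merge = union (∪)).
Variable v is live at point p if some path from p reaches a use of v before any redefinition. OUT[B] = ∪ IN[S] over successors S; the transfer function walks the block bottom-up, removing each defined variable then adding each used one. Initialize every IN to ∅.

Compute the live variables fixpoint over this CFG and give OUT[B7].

Answer: {a, b, c, d}

Working:
Converged values:
  B0:   IN={}   OUT={b}
  B1:   IN={b}   OUT={a, b, c, d}
  B2:   IN={a, b, c, d}   OUT={a, c, d}
  B3:   IN={a, c, d}   OUT={a, c, d, e}
  B4:   IN={a, c, d, e}   OUT={a, b, c, d, e}
  B5:   IN={a, b, c, d, e}   OUT={a, b, c, d, e}
  B6:   IN={a, d, e}   OUT={a, c, d, f}
  B7:   IN={a, c, d, f}   OUT={a, b, c, d}
  B8:   IN={a, b, c, d}   OUT={}
  B9:   IN={}   OUT={}

Merge at B7: OUT[B7] = IN[B8] = {a, b, c, d}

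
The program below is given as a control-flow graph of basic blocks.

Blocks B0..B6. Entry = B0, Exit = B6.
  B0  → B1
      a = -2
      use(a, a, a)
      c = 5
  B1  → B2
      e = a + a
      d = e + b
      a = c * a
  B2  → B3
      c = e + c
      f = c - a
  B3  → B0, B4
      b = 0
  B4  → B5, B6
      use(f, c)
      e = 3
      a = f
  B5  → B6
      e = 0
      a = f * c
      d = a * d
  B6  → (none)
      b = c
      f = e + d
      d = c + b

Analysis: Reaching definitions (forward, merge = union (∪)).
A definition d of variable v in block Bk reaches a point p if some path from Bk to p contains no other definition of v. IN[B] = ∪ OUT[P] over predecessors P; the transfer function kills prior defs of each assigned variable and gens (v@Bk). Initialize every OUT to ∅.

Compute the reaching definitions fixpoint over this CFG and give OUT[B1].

Answer: {a@B1, b@B3, c@B0, d@B1, e@B1, f@B2}

Trace:
Fixpoint table:
  B0:  IN={a@B1, b@B3, c@B2, d@B1, e@B1, f@B2}  OUT={a@B0, b@B3, c@B0, d@B1, e@B1, f@B2}
  B1:  IN={a@B0, b@B3, c@B0, d@B1, e@B1, f@B2}  OUT={a@B1, b@B3, c@B0, d@B1, e@B1, f@B2}
  B2:  IN={a@B1, b@B3, c@B0, d@B1, e@B1, f@B2}  OUT={a@B1, b@B3, c@B2, d@B1, e@B1, f@B2}
  B3:  IN={a@B1, b@B3, c@B2, d@B1, e@B1, f@B2}  OUT={a@B1, b@B3, c@B2, d@B1, e@B1, f@B2}
  B4:  IN={a@B1, b@B3, c@B2, d@B1, e@B1, f@B2}  OUT={a@B4, b@B3, c@B2, d@B1, e@B4, f@B2}
  B5:  IN={a@B4, b@B3, c@B2, d@B1, e@B4, f@B2}  OUT={a@B5, b@B3, c@B2, d@B5, e@B5, f@B2}
  B6:  IN={a@B4, a@B5, b@B3, c@B2, d@B1, d@B5, e@B4, e@B5, f@B2}  OUT={a@B4, a@B5, b@B6, c@B2, d@B6, e@B4, e@B5, f@B6}

Merge at B1: IN[B1] = OUT[B0] = {a@B0, b@B3, c@B0, d@B1, e@B1, f@B2}
Applying B1's transfer function to that IN value gives OUT[B1] (row B1 above).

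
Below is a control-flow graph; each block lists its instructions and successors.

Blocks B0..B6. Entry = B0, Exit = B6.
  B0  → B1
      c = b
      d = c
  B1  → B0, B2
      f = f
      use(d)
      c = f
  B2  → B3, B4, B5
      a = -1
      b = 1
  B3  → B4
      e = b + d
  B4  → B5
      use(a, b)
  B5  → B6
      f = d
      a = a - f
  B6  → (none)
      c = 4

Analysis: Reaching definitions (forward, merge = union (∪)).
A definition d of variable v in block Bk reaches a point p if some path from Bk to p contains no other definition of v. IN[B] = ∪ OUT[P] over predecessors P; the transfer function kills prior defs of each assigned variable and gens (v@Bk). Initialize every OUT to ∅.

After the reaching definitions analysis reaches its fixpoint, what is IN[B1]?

Converged values:
  B0:   IN={c@B1, d@B0, f@B1}   OUT={c@B0, d@B0, f@B1}
  B1:   IN={c@B0, d@B0, f@B1}   OUT={c@B1, d@B0, f@B1}
  B2:   IN={c@B1, d@B0, f@B1}   OUT={a@B2, b@B2, c@B1, d@B0, f@B1}
  B3:   IN={a@B2, b@B2, c@B1, d@B0, f@B1}   OUT={a@B2, b@B2, c@B1, d@B0, e@B3, f@B1}
  B4:   IN={a@B2, b@B2, c@B1, d@B0, e@B3, f@B1}   OUT={a@B2, b@B2, c@B1, d@B0, e@B3, f@B1}
  B5:   IN={a@B2, b@B2, c@B1, d@B0, e@B3, f@B1}   OUT={a@B5, b@B2, c@B1, d@B0, e@B3, f@B5}
  B6:   IN={a@B5, b@B2, c@B1, d@B0, e@B3, f@B5}   OUT={a@B5, b@B2, c@B6, d@B0, e@B3, f@B5}

Merge at B1: IN[B1] = OUT[B0] = {c@B0, d@B0, f@B1}

Answer: {c@B0, d@B0, f@B1}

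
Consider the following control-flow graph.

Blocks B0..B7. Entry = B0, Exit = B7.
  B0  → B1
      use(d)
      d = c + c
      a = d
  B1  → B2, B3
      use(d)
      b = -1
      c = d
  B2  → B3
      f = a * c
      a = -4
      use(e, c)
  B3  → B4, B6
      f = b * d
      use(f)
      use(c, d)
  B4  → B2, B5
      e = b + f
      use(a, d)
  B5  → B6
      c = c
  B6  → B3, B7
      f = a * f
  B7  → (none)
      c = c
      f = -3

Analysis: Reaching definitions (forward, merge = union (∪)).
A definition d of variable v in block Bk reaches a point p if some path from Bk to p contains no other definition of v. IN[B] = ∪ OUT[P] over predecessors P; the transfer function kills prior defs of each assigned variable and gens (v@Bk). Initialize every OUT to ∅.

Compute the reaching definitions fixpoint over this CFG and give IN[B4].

Answer: {a@B0, a@B2, b@B1, c@B1, c@B5, d@B0, e@B4, f@B3}

Working:
Per-block solution:
  B0:  IN={}  OUT={a@B0, d@B0}
  B1:  IN={a@B0, d@B0}  OUT={a@B0, b@B1, c@B1, d@B0}
  B2:  IN={a@B0, a@B2, b@B1, c@B1, c@B5, d@B0, e@B4, f@B3}  OUT={a@B2, b@B1, c@B1, c@B5, d@B0, e@B4, f@B2}
  B3:  IN={a@B0, a@B2, b@B1, c@B1, c@B5, d@B0, e@B4, f@B2, f@B6}  OUT={a@B0, a@B2, b@B1, c@B1, c@B5, d@B0, e@B4, f@B3}
  B4:  IN={a@B0, a@B2, b@B1, c@B1, c@B5, d@B0, e@B4, f@B3}  OUT={a@B0, a@B2, b@B1, c@B1, c@B5, d@B0, e@B4, f@B3}
  B5:  IN={a@B0, a@B2, b@B1, c@B1, c@B5, d@B0, e@B4, f@B3}  OUT={a@B0, a@B2, b@B1, c@B5, d@B0, e@B4, f@B3}
  B6:  IN={a@B0, a@B2, b@B1, c@B1, c@B5, d@B0, e@B4, f@B3}  OUT={a@B0, a@B2, b@B1, c@B1, c@B5, d@B0, e@B4, f@B6}
  B7:  IN={a@B0, a@B2, b@B1, c@B1, c@B5, d@B0, e@B4, f@B6}  OUT={a@B0, a@B2, b@B1, c@B7, d@B0, e@B4, f@B7}

Merge at B4: IN[B4] = OUT[B3] = {a@B0, a@B2, b@B1, c@B1, c@B5, d@B0, e@B4, f@B3}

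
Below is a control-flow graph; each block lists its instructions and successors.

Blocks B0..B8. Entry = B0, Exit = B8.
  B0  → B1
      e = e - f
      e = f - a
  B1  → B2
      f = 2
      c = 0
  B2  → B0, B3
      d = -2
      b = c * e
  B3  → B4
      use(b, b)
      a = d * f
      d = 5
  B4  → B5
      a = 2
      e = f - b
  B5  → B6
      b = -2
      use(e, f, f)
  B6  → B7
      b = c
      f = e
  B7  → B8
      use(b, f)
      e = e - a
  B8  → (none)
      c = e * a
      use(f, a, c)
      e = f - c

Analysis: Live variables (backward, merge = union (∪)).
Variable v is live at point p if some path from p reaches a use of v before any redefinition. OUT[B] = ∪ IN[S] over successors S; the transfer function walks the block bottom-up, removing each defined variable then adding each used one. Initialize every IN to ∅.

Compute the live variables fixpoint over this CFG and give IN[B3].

Answer: {b, c, d, f}

Derivation:
Fixpoint table:
  B0: | IN={a, e, f} | OUT={a, e}
  B1: | IN={a, e} | OUT={a, c, e, f}
  B2: | IN={a, c, e, f} | OUT={a, b, c, d, e, f}
  B3: | IN={b, c, d, f} | OUT={b, c, f}
  B4: | IN={b, c, f} | OUT={a, c, e, f}
  B5: | IN={a, c, e, f} | OUT={a, c, e}
  B6: | IN={a, c, e} | OUT={a, b, e, f}
  B7: | IN={a, b, e, f} | OUT={a, e, f}
  B8: | IN={a, e, f} | OUT={}

Merge at B3: OUT[B3] = IN[B4] = {b, c, f}
Applying B3's transfer function to that OUT value gives IN[B3] (row B3 above).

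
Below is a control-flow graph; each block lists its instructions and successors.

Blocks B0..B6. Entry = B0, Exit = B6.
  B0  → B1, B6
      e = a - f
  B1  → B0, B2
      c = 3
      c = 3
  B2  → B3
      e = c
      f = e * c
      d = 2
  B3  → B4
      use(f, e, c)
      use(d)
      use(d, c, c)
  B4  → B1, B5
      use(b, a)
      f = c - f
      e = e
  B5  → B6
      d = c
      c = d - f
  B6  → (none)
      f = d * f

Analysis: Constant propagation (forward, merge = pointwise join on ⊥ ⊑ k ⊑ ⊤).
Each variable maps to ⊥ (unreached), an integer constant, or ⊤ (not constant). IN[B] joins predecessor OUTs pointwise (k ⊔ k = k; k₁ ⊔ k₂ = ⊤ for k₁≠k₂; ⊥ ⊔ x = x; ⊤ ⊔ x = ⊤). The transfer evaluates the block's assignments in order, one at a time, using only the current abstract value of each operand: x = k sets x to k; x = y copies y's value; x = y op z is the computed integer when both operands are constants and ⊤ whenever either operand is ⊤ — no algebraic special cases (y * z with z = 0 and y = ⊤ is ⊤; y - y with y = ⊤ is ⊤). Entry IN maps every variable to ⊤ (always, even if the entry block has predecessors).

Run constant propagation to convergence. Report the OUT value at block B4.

Converged values:
  B0: | IN=(all ⊤) | OUT=(all ⊤)
  B1: | IN=(all ⊤) | OUT={c:3; rest ⊤}
  B2: | IN={c:3; rest ⊤} | OUT={c:3, d:2, e:3, f:9; rest ⊤}
  B3: | IN={c:3, d:2, e:3, f:9; rest ⊤} | OUT={c:3, d:2, e:3, f:9; rest ⊤}
  B4: | IN={c:3, d:2, e:3, f:9; rest ⊤} | OUT={c:3, d:2, e:3, f:-6; rest ⊤}
  B5: | IN={c:3, d:2, e:3, f:-6; rest ⊤} | OUT={c:9, d:3, e:3, f:-6; rest ⊤}
  B6: | IN=(all ⊤) | OUT=(all ⊤)

Merge at B4: IN[B4] = OUT[B3] = {a: ⊤, b: ⊤, c: 3, d: 2, e: 3, f: 9}
Applying B4's transfer function to that IN value gives OUT[B4] (row B4 above).

Answer: {a: ⊤, b: ⊤, c: 3, d: 2, e: 3, f: -6}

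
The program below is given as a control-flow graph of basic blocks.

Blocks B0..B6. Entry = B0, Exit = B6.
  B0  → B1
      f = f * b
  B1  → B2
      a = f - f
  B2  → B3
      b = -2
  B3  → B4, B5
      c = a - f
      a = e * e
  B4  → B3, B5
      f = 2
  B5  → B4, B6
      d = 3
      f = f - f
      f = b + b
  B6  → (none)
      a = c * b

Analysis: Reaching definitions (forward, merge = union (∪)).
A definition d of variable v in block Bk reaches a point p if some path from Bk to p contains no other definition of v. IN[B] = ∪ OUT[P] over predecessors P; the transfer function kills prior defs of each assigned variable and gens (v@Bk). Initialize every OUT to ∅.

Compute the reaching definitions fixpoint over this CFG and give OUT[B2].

Answer: {a@B1, b@B2, f@B0}

Derivation:
Per-block solution:
  B0:  IN={}  OUT={f@B0}
  B1:  IN={f@B0}  OUT={a@B1, f@B0}
  B2:  IN={a@B1, f@B0}  OUT={a@B1, b@B2, f@B0}
  B3:  IN={a@B1, a@B3, b@B2, c@B3, d@B5, f@B0, f@B4}  OUT={a@B3, b@B2, c@B3, d@B5, f@B0, f@B4}
  B4:  IN={a@B3, b@B2, c@B3, d@B5, f@B0, f@B4, f@B5}  OUT={a@B3, b@B2, c@B3, d@B5, f@B4}
  B5:  IN={a@B3, b@B2, c@B3, d@B5, f@B0, f@B4}  OUT={a@B3, b@B2, c@B3, d@B5, f@B5}
  B6:  IN={a@B3, b@B2, c@B3, d@B5, f@B5}  OUT={a@B6, b@B2, c@B3, d@B5, f@B5}

Merge at B2: IN[B2] = OUT[B1] = {a@B1, f@B0}
Applying B2's transfer function to that IN value gives OUT[B2] (row B2 above).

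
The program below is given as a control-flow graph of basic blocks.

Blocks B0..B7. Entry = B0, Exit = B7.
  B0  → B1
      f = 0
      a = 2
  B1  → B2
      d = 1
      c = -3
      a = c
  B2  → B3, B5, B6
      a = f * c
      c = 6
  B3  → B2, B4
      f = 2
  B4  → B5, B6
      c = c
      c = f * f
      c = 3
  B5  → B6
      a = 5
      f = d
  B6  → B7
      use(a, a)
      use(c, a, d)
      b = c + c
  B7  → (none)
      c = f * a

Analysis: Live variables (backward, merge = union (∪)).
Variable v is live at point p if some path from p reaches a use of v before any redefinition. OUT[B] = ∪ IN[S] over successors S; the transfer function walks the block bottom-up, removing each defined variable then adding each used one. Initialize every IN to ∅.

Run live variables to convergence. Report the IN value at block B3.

Answer: {a, c, d}

Trace:
Per-block solution:
  B0: | IN={} | OUT={f}
  B1: | IN={f} | OUT={c, d, f}
  B2: | IN={c, d, f} | OUT={a, c, d, f}
  B3: | IN={a, c, d} | OUT={a, c, d, f}
  B4: | IN={a, c, d, f} | OUT={a, c, d, f}
  B5: | IN={c, d} | OUT={a, c, d, f}
  B6: | IN={a, c, d, f} | OUT={a, f}
  B7: | IN={a, f} | OUT={}

Merge at B3: OUT[B3] = IN[B2] ⊔ IN[B4] = {a, c, d, f}
Applying B3's transfer function to that OUT value gives IN[B3] (row B3 above).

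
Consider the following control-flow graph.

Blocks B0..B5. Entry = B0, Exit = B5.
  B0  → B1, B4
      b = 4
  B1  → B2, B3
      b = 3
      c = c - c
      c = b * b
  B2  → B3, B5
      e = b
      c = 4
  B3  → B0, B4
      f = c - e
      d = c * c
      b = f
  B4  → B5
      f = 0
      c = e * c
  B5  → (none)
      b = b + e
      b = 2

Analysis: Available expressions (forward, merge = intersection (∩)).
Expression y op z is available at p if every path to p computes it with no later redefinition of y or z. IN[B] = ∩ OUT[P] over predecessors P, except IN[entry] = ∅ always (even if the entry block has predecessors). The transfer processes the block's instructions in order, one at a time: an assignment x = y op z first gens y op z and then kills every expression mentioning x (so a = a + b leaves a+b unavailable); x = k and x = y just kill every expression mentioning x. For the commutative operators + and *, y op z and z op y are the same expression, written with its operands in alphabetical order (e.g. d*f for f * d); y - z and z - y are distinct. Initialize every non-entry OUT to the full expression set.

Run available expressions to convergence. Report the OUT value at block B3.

Answer: {c*c, c-e}

Derivation:
Fixpoint table:
  B0:  IN={}  OUT={}
  B1:  IN={}  OUT={b*b}
  B2:  IN={b*b}  OUT={b*b}
  B3:  IN={b*b}  OUT={c*c, c-e}
  B4:  IN={}  OUT={}
  B5:  IN={}  OUT={}

Merge at B3: IN[B3] = OUT[B1] ∩ OUT[B2] = {b*b}
Applying B3's transfer function to that IN value gives OUT[B3] (row B3 above).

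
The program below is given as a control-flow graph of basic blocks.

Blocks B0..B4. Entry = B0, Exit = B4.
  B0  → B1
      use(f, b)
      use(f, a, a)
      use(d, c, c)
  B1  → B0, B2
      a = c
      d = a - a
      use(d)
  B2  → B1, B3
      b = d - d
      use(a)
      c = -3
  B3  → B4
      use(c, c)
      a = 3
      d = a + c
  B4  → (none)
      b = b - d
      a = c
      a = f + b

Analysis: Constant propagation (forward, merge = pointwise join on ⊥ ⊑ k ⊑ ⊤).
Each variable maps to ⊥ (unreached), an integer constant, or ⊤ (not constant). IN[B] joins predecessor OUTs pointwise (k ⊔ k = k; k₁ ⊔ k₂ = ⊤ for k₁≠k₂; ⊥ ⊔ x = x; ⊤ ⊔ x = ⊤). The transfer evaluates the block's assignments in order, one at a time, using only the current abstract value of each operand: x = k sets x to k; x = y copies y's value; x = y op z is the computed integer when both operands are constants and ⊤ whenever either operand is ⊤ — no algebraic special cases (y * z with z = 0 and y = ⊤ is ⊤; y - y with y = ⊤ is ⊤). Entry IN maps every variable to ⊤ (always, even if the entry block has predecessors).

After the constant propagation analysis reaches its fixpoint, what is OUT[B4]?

Answer: {a: ⊤, b: ⊤, c: -3, d: 0, e: ⊤, f: ⊤}

Trace:
Fixpoint table:
  B0:  IN=(all ⊤)  OUT=(all ⊤)
  B1:  IN=(all ⊤)  OUT=(all ⊤)
  B2:  IN=(all ⊤)  OUT={c:-3; rest ⊤}
  B3:  IN={c:-3; rest ⊤}  OUT={a:3, c:-3, d:0; rest ⊤}
  B4:  IN={a:3, c:-3, d:0; rest ⊤}  OUT={c:-3, d:0; rest ⊤}

Merge at B4: IN[B4] = OUT[B3] = {a: 3, b: ⊤, c: -3, d: 0, e: ⊤, f: ⊤}
Applying B4's transfer function to that IN value gives OUT[B4] (row B4 above).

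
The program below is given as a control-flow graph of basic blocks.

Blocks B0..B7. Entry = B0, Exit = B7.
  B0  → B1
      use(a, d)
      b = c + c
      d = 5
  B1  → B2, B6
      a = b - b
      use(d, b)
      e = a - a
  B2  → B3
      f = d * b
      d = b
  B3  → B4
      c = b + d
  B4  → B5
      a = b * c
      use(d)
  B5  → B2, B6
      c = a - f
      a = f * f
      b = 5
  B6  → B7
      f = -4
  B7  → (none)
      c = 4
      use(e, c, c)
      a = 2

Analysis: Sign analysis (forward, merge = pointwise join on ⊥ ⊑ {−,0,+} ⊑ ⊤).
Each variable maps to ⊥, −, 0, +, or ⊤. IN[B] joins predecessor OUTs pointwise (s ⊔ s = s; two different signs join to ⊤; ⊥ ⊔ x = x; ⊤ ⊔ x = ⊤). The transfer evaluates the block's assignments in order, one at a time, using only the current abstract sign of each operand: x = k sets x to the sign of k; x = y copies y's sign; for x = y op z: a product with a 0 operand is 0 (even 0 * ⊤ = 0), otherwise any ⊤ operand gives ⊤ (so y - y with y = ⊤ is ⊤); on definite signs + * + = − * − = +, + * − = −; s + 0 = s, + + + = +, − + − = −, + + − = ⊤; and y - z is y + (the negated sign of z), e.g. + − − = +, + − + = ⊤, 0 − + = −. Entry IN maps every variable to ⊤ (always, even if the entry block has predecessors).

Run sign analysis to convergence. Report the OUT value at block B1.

Answer: {a: ⊤, b: ⊤, c: ⊤, d: +, e: ⊤, f: ⊤}

Derivation:
Fixpoint table:
  B0: | IN=(all ⊤) | OUT={d:+; rest ⊤}
  B1: | IN={d:+; rest ⊤} | OUT={d:+; rest ⊤}
  B2: | IN=(all ⊤) | OUT=(all ⊤)
  B3: | IN=(all ⊤) | OUT=(all ⊤)
  B4: | IN=(all ⊤) | OUT=(all ⊤)
  B5: | IN=(all ⊤) | OUT={b:+; rest ⊤}
  B6: | IN=(all ⊤) | OUT={f:-; rest ⊤}
  B7: | IN={f:-; rest ⊤} | OUT={a:+, c:+, f:-; rest ⊤}

Merge at B1: IN[B1] = OUT[B0] = {a: ⊤, b: ⊤, c: ⊤, d: +, e: ⊤, f: ⊤}
Applying B1's transfer function to that IN value gives OUT[B1] (row B1 above).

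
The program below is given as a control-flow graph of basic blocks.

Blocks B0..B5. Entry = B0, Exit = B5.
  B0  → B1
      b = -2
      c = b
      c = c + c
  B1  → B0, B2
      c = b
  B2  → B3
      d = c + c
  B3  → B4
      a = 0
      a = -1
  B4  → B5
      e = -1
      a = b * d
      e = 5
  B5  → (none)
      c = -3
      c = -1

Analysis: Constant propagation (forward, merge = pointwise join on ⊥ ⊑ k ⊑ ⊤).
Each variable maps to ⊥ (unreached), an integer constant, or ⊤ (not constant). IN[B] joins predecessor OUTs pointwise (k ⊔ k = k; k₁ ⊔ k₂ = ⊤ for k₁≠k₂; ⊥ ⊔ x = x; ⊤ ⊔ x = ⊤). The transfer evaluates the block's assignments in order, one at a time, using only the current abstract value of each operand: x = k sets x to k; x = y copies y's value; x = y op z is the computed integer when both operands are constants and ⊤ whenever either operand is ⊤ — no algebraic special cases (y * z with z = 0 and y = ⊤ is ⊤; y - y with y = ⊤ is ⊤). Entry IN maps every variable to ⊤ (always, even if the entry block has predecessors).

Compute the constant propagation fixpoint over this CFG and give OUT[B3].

Answer: {a: -1, b: -2, c: -2, d: -4, e: ⊤, f: ⊤}

Trace:
Converged values:
  B0: | IN=(all ⊤) | OUT={b:-2, c:-4; rest ⊤}
  B1: | IN={b:-2, c:-4; rest ⊤} | OUT={b:-2, c:-2; rest ⊤}
  B2: | IN={b:-2, c:-2; rest ⊤} | OUT={b:-2, c:-2, d:-4; rest ⊤}
  B3: | IN={b:-2, c:-2, d:-4; rest ⊤} | OUT={a:-1, b:-2, c:-2, d:-4; rest ⊤}
  B4: | IN={a:-1, b:-2, c:-2, d:-4; rest ⊤} | OUT={a:8, b:-2, c:-2, d:-4, e:5; rest ⊤}
  B5: | IN={a:8, b:-2, c:-2, d:-4, e:5; rest ⊤} | OUT={a:8, b:-2, c:-1, d:-4, e:5; rest ⊤}

Merge at B3: IN[B3] = OUT[B2] = {a: ⊤, b: -2, c: -2, d: -4, e: ⊤, f: ⊤}
Applying B3's transfer function to that IN value gives OUT[B3] (row B3 above).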